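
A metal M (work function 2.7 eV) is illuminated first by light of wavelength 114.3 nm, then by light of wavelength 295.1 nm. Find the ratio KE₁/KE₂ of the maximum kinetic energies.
5.4263

Using Einstein's equation: KE_max = hc/λ - φ

For λ₁ = 114.3 nm:
E₁ = hc/λ₁ = 10.8473 eV
KE₁ = E₁ - φ = 10.8473 - 2.7 = 8.1473 eV

For λ₂ = 295.1 nm:
E₂ = hc/λ₂ = 4.2014 eV
KE₂ = E₂ - φ = 4.2014 - 2.7 = 1.5014 eV

Ratio: KE₁/KE₂ = 8.1473/1.5014 = 5.4263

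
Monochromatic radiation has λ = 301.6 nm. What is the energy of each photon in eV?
4.1109 eV

Using E = hf = hc/λ:

E = hc/λ = (6.626×10⁻³⁴ J·s)(3×10⁸ m/s) / (301.6×10⁻⁹ m)
E = 4.1109 eV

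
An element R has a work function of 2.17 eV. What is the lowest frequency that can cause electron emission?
5.2470e+14 Hz

The threshold frequency is when the photon energy equals the work function:
hf₀ = φ

Solving for f₀:
f₀ = φ/h = (2.17 eV × 1.602×10⁻¹⁹ J/eV) / (6.626×10⁻³⁴ J·s)
f₀ = 5.2470e+14 Hz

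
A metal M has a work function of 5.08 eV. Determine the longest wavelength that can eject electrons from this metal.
244.06 nm

The threshold wavelength is when the photon energy equals the work function:
hc/λ₀ = φ

Solving for λ₀:
λ₀ = hc/φ = (6.626×10⁻³⁴ J·s)(3×10⁸ m/s) / (5.08 eV × 1.602×10⁻¹⁹ J/eV)
λ₀ = 244.06 nm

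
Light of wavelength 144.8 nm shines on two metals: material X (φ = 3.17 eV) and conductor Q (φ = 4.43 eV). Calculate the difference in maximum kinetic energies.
1.2600 eV

Using KE_max = hc/λ - φ for each metal:

Photon energy: E = hc/λ = 8.5624 eV

For material X (φ₁ = 3.17 eV):
KE₁ = E - φ₁ = 8.5624 - 3.17 = 5.3924 eV

For conductor Q (φ₂ = 4.43 eV):
KE₂ = E - φ₂ = 8.5624 - 4.43 = 4.1324 eV

Difference:
ΔKE = KE₁ - KE₂ = 5.3924 - 4.1324 = 1.2600 eV

Note: The difference equals the difference in work functions: 4.43 - 3.17 = 1.26 eV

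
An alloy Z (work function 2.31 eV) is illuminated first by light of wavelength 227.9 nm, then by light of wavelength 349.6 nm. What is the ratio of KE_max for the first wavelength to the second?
2.5317

Using Einstein's equation: KE_max = hc/λ - φ

For λ₁ = 227.9 nm:
E₁ = hc/λ₁ = 5.4403 eV
KE₁ = E₁ - φ = 5.4403 - 2.31 = 3.1303 eV

For λ₂ = 349.6 nm:
E₂ = hc/λ₂ = 3.5465 eV
KE₂ = E₂ - φ = 3.5465 - 2.31 = 1.2365 eV

Ratio: KE₁/KE₂ = 3.1303/1.2365 = 2.5317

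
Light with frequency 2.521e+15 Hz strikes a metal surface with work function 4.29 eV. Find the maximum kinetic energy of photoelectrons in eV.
6.1360 eV

Using Einstein's photoelectric equation: KE_max = hf - φ

First, calculate the photon energy:
E_photon = hf = (6.626×10⁻³⁴ J·s)(2.521e+15 Hz)
E_photon = 10.4260 eV

Then, the maximum kinetic energy:
KE_max = E_photon - φ = 10.4260 eV - 4.29 eV = 6.1360 eV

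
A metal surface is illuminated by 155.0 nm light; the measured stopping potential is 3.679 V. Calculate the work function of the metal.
4.32 eV

The stopping potential gives the maximum kinetic energy: KE_max = eV_s = 3.679 eV

From Einstein's photoelectric equation: KE_max = hc/λ - φ
Rearranging: φ = hc/λ - KE_max

Calculate photon energy:
E_photon = hc/λ = (6.626×10⁻³⁴ J·s)(3×10⁸ m/s) / (155.0×10⁻⁹ m) = 7.9990 eV

Therefore:
φ = 7.9990 - 3.679 = 4.32 eV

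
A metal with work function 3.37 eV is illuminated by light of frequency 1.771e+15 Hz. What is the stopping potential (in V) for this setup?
3.9543 V

The stopping potential V_s satisfies: eV_s = KE_max

First, find KE_max using Einstein's equation:
E_photon = hf = (6.626×10⁻³⁴ J·s)(1.771e+15 Hz) = 7.3243 eV
KE_max = E_photon - φ = 7.3243 - 3.37 = 3.9543 eV

Since eV_s = KE_max:
V_s = KE_max/e = 3.9543 V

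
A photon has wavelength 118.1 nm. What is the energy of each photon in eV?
10.4982 eV

Using E = hf = hc/λ:

E = hc/λ = (6.626×10⁻³⁴ J·s)(3×10⁸ m/s) / (118.1×10⁻⁹ m)
E = 10.4982 eV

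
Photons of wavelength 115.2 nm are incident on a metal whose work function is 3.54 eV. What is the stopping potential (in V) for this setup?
7.2225 V

The stopping potential V_s satisfies: eV_s = KE_max

First, find KE_max using Einstein's equation:
E_photon = hc/λ = 10.7625 eV
KE_max = E_photon - φ = 10.7625 - 3.54 = 7.2225 eV

Since eV_s = KE_max:
V_s = KE_max/e = 7.2225 V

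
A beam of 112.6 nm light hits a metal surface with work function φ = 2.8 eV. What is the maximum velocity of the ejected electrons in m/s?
1.6995e+06 m/s

First, find the maximum kinetic energy:
E_photon = hc/λ = 11.0110 eV
KE_max = E_photon - φ = 11.0110 - 2.8 = 8.2110 eV

Convert to Joules: KE_max = 8.2110 × 1.602×10⁻¹⁹ J = 1.3156e-18 J

Then use KE = ½mv² to find velocity:
v = √(2·KE/m) = √(2 × 1.3156e-18 J / 9.109e-31 kg)
v = 1.6995e+06 m/s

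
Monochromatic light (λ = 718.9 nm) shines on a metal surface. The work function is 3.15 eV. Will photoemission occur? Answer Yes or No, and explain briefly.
No

For photoemission, the photon energy must exceed the work function.

Photon energy: E = hc/λ = 1.7246 eV
Work function: φ = 3.15 eV

Since E_photon (1.7246 eV) < φ (3.15 eV), photoemission will NOT occur.
The threshold wavelength is λ₀ = hc/φ = 393.6 nm.
Since 718.9 nm > 393.6 nm, the photons lack sufficient energy.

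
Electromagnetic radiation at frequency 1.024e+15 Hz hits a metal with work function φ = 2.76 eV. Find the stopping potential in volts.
1.4749 V

The stopping potential V_s satisfies: eV_s = KE_max

First, find KE_max using Einstein's equation:
E_photon = hf = (6.626×10⁻³⁴ J·s)(1.024e+15 Hz) = 4.2349 eV
KE_max = E_photon - φ = 4.2349 - 2.76 = 1.4749 eV

Since eV_s = KE_max:
V_s = KE_max/e = 1.4749 V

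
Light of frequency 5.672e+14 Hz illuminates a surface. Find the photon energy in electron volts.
2.3458 eV

Using E = hf:

E = hf = (6.626×10⁻³⁴ J·s)(5.672e+14 Hz)
E = 2.3458 eV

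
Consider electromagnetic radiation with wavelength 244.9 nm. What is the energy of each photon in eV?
5.0626 eV

Using E = hf = hc/λ:

E = hc/λ = (6.626×10⁻³⁴ J·s)(3×10⁸ m/s) / (244.9×10⁻⁹ m)
E = 5.0626 eV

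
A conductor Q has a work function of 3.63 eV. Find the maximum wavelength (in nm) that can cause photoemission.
341.55 nm

The threshold wavelength is when the photon energy equals the work function:
hc/λ₀ = φ

Solving for λ₀:
λ₀ = hc/φ = (6.626×10⁻³⁴ J·s)(3×10⁸ m/s) / (3.63 eV × 1.602×10⁻¹⁹ J/eV)
λ₀ = 341.55 nm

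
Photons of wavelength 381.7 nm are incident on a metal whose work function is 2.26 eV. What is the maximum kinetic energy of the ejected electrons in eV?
0.9882 eV

Using Einstein's photoelectric equation: KE_max = hf - φ = hc/λ - φ

First, calculate the photon energy:
E_photon = hc/λ = (6.626×10⁻³⁴ J·s)(3×10⁸ m/s) / (381.7×10⁻⁹ m)
E_photon = 3.2482 eV

Then, the maximum kinetic energy:
KE_max = E_photon - φ = 3.2482 eV - 2.26 eV = 0.9882 eV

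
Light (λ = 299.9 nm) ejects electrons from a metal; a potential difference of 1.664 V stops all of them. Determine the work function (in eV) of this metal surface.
2.47 eV

The stopping potential gives the maximum kinetic energy: KE_max = eV_s = 1.664 eV

From Einstein's photoelectric equation: KE_max = hc/λ - φ
Rearranging: φ = hc/λ - KE_max

Calculate photon energy:
E_photon = hc/λ = (6.626×10⁻³⁴ J·s)(3×10⁸ m/s) / (299.9×10⁻⁹ m) = 4.1342 eV

Therefore:
φ = 4.1342 - 1.664 = 2.47 eV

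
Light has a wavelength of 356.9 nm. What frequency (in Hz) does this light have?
8.3999e+14 Hz

Using the wave equation: c = fλ

Solving for frequency:
f = c/λ = (3×10⁸ m/s) / (356.9×10⁻⁹ m)
f = 8.3999e+14 Hz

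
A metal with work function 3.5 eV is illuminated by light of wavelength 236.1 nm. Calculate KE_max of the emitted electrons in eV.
1.7513 eV

Using Einstein's photoelectric equation: KE_max = hf - φ = hc/λ - φ

First, calculate the photon energy:
E_photon = hc/λ = (6.626×10⁻³⁴ J·s)(3×10⁸ m/s) / (236.1×10⁻⁹ m)
E_photon = 5.2513 eV

Then, the maximum kinetic energy:
KE_max = E_photon - φ = 5.2513 eV - 3.5 eV = 1.7513 eV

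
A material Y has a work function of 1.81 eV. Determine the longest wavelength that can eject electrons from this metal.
685.00 nm

The threshold wavelength is when the photon energy equals the work function:
hc/λ₀ = φ

Solving for λ₀:
λ₀ = hc/φ = (6.626×10⁻³⁴ J·s)(3×10⁸ m/s) / (1.81 eV × 1.602×10⁻¹⁹ J/eV)
λ₀ = 685.00 nm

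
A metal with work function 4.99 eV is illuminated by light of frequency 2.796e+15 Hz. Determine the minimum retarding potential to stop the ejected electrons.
6.5733 V

The stopping potential V_s satisfies: eV_s = KE_max

First, find KE_max using Einstein's equation:
E_photon = hf = (6.626×10⁻³⁴ J·s)(2.796e+15 Hz) = 11.5633 eV
KE_max = E_photon - φ = 11.5633 - 4.99 = 6.5733 eV

Since eV_s = KE_max:
V_s = KE_max/e = 6.5733 V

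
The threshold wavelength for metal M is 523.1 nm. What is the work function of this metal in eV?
2.37 eV

At the threshold wavelength, photon energy equals work function:
φ = hc/λ₀

Calculating:
φ = (6.626×10⁻³⁴ J·s)(3×10⁸ m/s) / (523.1×10⁻⁹ m)
φ = 2.37 eV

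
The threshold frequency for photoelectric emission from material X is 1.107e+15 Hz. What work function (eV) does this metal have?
4.58 eV

At the threshold frequency, photon energy equals work function:
φ = hf₀

Calculating:
φ = (6.626×10⁻³⁴ J·s)(1.107e+15 Hz)
φ = 4.58 eV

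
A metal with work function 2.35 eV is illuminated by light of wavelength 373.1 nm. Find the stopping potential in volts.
0.9731 V

The stopping potential V_s satisfies: eV_s = KE_max

First, find KE_max using Einstein's equation:
E_photon = hc/λ = 3.3231 eV
KE_max = E_photon - φ = 3.3231 - 2.35 = 0.9731 eV

Since eV_s = KE_max:
V_s = KE_max/e = 0.9731 V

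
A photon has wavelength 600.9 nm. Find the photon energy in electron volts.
2.0633 eV

Using E = hf = hc/λ:

E = hc/λ = (6.626×10⁻³⁴ J·s)(3×10⁸ m/s) / (600.9×10⁻⁹ m)
E = 2.0633 eV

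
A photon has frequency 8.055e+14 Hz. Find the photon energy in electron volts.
3.3313 eV

Using E = hf:

E = hf = (6.626×10⁻³⁴ J·s)(8.055e+14 Hz)
E = 3.3313 eV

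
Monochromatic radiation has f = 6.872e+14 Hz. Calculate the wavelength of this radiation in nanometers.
436.25 nm

Using the wave equation: c = fλ

Solving for wavelength:
λ = c/f = (3×10⁸ m/s) / (6.872e+14 Hz)
λ = 436.25 nm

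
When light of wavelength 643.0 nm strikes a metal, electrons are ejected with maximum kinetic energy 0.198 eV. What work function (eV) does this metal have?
1.73 eV

From Einstein's photoelectric equation: KE_max = hf - φ = hc/λ - φ

Rearranging for φ:
φ = hc/λ - KE_max

Calculate photon energy:
E_photon = hc/λ = 1.9282 eV

Therefore:
φ = 1.9282 - 0.198 = 1.73 eV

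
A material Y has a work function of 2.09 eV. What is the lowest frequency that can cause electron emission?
5.0536e+14 Hz

The threshold frequency is when the photon energy equals the work function:
hf₀ = φ

Solving for f₀:
f₀ = φ/h = (2.09 eV × 1.602×10⁻¹⁹ J/eV) / (6.626×10⁻³⁴ J·s)
f₀ = 5.0536e+14 Hz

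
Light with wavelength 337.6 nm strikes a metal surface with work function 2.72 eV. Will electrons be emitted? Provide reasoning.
Yes

For photoemission, the photon energy must exceed the work function.

Photon energy: E = hc/λ = 3.6725 eV
Work function: φ = 2.72 eV

Since E_photon (3.6725 eV) > φ (2.72 eV), photoemission WILL occur.
The threshold wavelength is λ₀ = hc/φ = 455.8 nm.
Since 337.6 nm < 455.8 nm, the light has sufficient energy.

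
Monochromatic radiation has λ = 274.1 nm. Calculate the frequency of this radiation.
1.0937e+15 Hz

Using the wave equation: c = fλ

Solving for frequency:
f = c/λ = (3×10⁸ m/s) / (274.1×10⁻⁹ m)
f = 1.0937e+15 Hz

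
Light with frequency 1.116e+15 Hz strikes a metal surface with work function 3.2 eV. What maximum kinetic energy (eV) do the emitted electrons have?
1.4154 eV

Using Einstein's photoelectric equation: KE_max = hf - φ

First, calculate the photon energy:
E_photon = hf = (6.626×10⁻³⁴ J·s)(1.116e+15 Hz)
E_photon = 4.6154 eV

Then, the maximum kinetic energy:
KE_max = E_photon - φ = 4.6154 eV - 3.2 eV = 1.4154 eV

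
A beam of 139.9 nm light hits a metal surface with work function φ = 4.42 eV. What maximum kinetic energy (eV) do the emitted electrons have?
4.4423 eV

Using Einstein's photoelectric equation: KE_max = hf - φ = hc/λ - φ

First, calculate the photon energy:
E_photon = hc/λ = (6.626×10⁻³⁴ J·s)(3×10⁸ m/s) / (139.9×10⁻⁹ m)
E_photon = 8.8623 eV

Then, the maximum kinetic energy:
KE_max = E_photon - φ = 8.8623 eV - 4.42 eV = 4.4423 eV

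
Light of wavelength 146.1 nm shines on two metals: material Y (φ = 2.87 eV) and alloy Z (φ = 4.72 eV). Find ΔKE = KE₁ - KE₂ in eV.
1.8500 eV

Using KE_max = hc/λ - φ for each metal:

Photon energy: E = hc/λ = 8.4863 eV

For material Y (φ₁ = 2.87 eV):
KE₁ = E - φ₁ = 8.4863 - 2.87 = 5.6163 eV

For alloy Z (φ₂ = 4.72 eV):
KE₂ = E - φ₂ = 8.4863 - 4.72 = 3.7663 eV

Difference:
ΔKE = KE₁ - KE₂ = 5.6163 - 3.7663 = 1.8500 eV

Note: The difference equals the difference in work functions: 4.72 - 2.87 = 1.85 eV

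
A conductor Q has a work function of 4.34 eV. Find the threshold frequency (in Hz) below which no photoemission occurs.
1.0494e+15 Hz

The threshold frequency is when the photon energy equals the work function:
hf₀ = φ

Solving for f₀:
f₀ = φ/h = (4.34 eV × 1.602×10⁻¹⁹ J/eV) / (6.626×10⁻³⁴ J·s)
f₀ = 1.0494e+15 Hz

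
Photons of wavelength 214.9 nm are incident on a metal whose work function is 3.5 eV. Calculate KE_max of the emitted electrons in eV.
2.2694 eV

Using Einstein's photoelectric equation: KE_max = hf - φ = hc/λ - φ

First, calculate the photon energy:
E_photon = hc/λ = (6.626×10⁻³⁴ J·s)(3×10⁸ m/s) / (214.9×10⁻⁹ m)
E_photon = 5.7694 eV

Then, the maximum kinetic energy:
KE_max = E_photon - φ = 5.7694 eV - 3.5 eV = 2.2694 eV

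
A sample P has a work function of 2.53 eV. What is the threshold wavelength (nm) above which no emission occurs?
490.06 nm

The threshold wavelength is when the photon energy equals the work function:
hc/λ₀ = φ

Solving for λ₀:
λ₀ = hc/φ = (6.626×10⁻³⁴ J·s)(3×10⁸ m/s) / (2.53 eV × 1.602×10⁻¹⁹ J/eV)
λ₀ = 490.06 nm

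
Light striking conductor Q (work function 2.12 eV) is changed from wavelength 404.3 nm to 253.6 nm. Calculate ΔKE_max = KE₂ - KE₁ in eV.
1.8223 eV

Using Einstein's equation: KE_max = hc/λ - φ

For λ₁ = 404.3 nm:
KE₁ = hc/λ₁ - φ = 3.0666 - 2.12 = 0.9466 eV

For λ₂ = 253.6 nm:
KE₂ = hc/λ₂ - φ = 4.8890 - 2.12 = 2.7690 eV

Change in KE:
ΔKE = KE₂ - KE₁ = 2.7690 - 0.9466 = 1.8223 eV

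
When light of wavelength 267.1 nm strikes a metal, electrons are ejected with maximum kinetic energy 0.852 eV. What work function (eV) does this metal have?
3.79 eV

From Einstein's photoelectric equation: KE_max = hf - φ = hc/λ - φ

Rearranging for φ:
φ = hc/λ - KE_max

Calculate photon energy:
E_photon = hc/λ = 4.6419 eV

Therefore:
φ = 4.6419 - 0.852 = 3.79 eV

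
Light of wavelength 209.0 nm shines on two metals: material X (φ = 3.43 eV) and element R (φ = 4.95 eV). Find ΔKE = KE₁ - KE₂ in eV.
1.5200 eV

Using KE_max = hc/λ - φ for each metal:

Photon energy: E = hc/λ = 5.9323 eV

For material X (φ₁ = 3.43 eV):
KE₁ = E - φ₁ = 5.9323 - 3.43 = 2.5023 eV

For element R (φ₂ = 4.95 eV):
KE₂ = E - φ₂ = 5.9323 - 4.95 = 0.9823 eV

Difference:
ΔKE = KE₁ - KE₂ = 2.5023 - 0.9823 = 1.5200 eV

Note: The difference equals the difference in work functions: 4.95 - 3.43 = 1.52 eV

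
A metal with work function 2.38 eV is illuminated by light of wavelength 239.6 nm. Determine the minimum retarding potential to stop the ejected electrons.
2.7946 V

The stopping potential V_s satisfies: eV_s = KE_max

First, find KE_max using Einstein's equation:
E_photon = hc/λ = 5.1746 eV
KE_max = E_photon - φ = 5.1746 - 2.38 = 2.7946 eV

Since eV_s = KE_max:
V_s = KE_max/e = 2.7946 V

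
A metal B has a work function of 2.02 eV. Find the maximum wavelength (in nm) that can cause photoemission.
613.78 nm

The threshold wavelength is when the photon energy equals the work function:
hc/λ₀ = φ

Solving for λ₀:
λ₀ = hc/φ = (6.626×10⁻³⁴ J·s)(3×10⁸ m/s) / (2.02 eV × 1.602×10⁻¹⁹ J/eV)
λ₀ = 613.78 nm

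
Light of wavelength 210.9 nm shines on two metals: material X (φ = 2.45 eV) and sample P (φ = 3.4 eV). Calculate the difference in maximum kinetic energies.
0.9500 eV

Using KE_max = hc/λ - φ for each metal:

Photon energy: E = hc/λ = 5.8788 eV

For material X (φ₁ = 2.45 eV):
KE₁ = E - φ₁ = 5.8788 - 2.45 = 3.4288 eV

For sample P (φ₂ = 3.4 eV):
KE₂ = E - φ₂ = 5.8788 - 3.4 = 2.4788 eV

Difference:
ΔKE = KE₁ - KE₂ = 3.4288 - 2.4788 = 0.9500 eV

Note: The difference equals the difference in work functions: 3.4 - 2.45 = 0.95 eV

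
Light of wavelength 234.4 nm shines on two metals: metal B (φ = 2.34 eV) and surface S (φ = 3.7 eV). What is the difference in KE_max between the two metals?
1.3600 eV

Using KE_max = hc/λ - φ for each metal:

Photon energy: E = hc/λ = 5.2894 eV

For metal B (φ₁ = 2.34 eV):
KE₁ = E - φ₁ = 5.2894 - 2.34 = 2.9494 eV

For surface S (φ₂ = 3.7 eV):
KE₂ = E - φ₂ = 5.2894 - 3.7 = 1.5894 eV

Difference:
ΔKE = KE₁ - KE₂ = 2.9494 - 1.5894 = 1.3600 eV

Note: The difference equals the difference in work functions: 3.7 - 2.34 = 1.36 eV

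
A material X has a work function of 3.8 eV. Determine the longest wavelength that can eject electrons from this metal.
326.27 nm

The threshold wavelength is when the photon energy equals the work function:
hc/λ₀ = φ

Solving for λ₀:
λ₀ = hc/φ = (6.626×10⁻³⁴ J·s)(3×10⁸ m/s) / (3.8 eV × 1.602×10⁻¹⁹ J/eV)
λ₀ = 326.27 nm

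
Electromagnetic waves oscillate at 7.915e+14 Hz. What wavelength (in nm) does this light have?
378.76 nm

Using the wave equation: c = fλ

Solving for wavelength:
λ = c/f = (3×10⁸ m/s) / (7.915e+14 Hz)
λ = 378.76 nm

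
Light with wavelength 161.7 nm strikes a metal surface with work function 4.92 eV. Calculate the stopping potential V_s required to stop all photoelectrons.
2.7475 V

The stopping potential V_s satisfies: eV_s = KE_max

First, find KE_max using Einstein's equation:
E_photon = hc/λ = 7.6675 eV
KE_max = E_photon - φ = 7.6675 - 4.92 = 2.7475 eV

Since eV_s = KE_max:
V_s = KE_max/e = 2.7475 V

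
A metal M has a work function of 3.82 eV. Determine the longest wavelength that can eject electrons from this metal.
324.57 nm

The threshold wavelength is when the photon energy equals the work function:
hc/λ₀ = φ

Solving for λ₀:
λ₀ = hc/φ = (6.626×10⁻³⁴ J·s)(3×10⁸ m/s) / (3.82 eV × 1.602×10⁻¹⁹ J/eV)
λ₀ = 324.57 nm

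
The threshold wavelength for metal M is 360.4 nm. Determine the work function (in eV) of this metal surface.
3.44 eV

At the threshold wavelength, photon energy equals work function:
φ = hc/λ₀

Calculating:
φ = (6.626×10⁻³⁴ J·s)(3×10⁸ m/s) / (360.4×10⁻⁹ m)
φ = 3.44 eV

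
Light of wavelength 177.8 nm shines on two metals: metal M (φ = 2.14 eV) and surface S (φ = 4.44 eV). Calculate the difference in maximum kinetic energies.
2.3000 eV

Using KE_max = hc/λ - φ for each metal:

Photon energy: E = hc/λ = 6.9732 eV

For metal M (φ₁ = 2.14 eV):
KE₁ = E - φ₁ = 6.9732 - 2.14 = 4.8332 eV

For surface S (φ₂ = 4.44 eV):
KE₂ = E - φ₂ = 6.9732 - 4.44 = 2.5332 eV

Difference:
ΔKE = KE₁ - KE₂ = 4.8332 - 2.5332 = 2.3000 eV

Note: The difference equals the difference in work functions: 4.44 - 2.14 = 2.30 eV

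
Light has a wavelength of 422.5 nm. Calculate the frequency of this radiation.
7.0957e+14 Hz

Using the wave equation: c = fλ

Solving for frequency:
f = c/λ = (3×10⁸ m/s) / (422.5×10⁻⁹ m)
f = 7.0957e+14 Hz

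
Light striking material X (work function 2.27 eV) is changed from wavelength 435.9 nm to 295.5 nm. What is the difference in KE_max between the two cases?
1.3514 eV

Using Einstein's equation: KE_max = hc/λ - φ

For λ₁ = 435.9 nm:
KE₁ = hc/λ₁ - φ = 2.8443 - 2.27 = 0.5743 eV

For λ₂ = 295.5 nm:
KE₂ = hc/λ₂ - φ = 4.1957 - 2.27 = 1.9257 eV

Change in KE:
ΔKE = KE₂ - KE₁ = 1.9257 - 0.5743 = 1.3514 eV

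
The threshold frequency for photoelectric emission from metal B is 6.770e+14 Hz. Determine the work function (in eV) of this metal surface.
2.80 eV

At the threshold frequency, photon energy equals work function:
φ = hf₀

Calculating:
φ = (6.626×10⁻³⁴ J·s)(6.770e+14 Hz)
φ = 2.80 eV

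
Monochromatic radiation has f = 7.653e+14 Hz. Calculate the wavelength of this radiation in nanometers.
391.73 nm

Using the wave equation: c = fλ

Solving for wavelength:
λ = c/f = (3×10⁸ m/s) / (7.653e+14 Hz)
λ = 391.73 nm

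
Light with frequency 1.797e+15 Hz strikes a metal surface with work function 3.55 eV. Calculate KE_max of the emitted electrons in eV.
3.8818 eV

Using Einstein's photoelectric equation: KE_max = hf - φ

First, calculate the photon energy:
E_photon = hf = (6.626×10⁻³⁴ J·s)(1.797e+15 Hz)
E_photon = 7.4318 eV

Then, the maximum kinetic energy:
KE_max = E_photon - φ = 7.4318 eV - 3.55 eV = 3.8818 eV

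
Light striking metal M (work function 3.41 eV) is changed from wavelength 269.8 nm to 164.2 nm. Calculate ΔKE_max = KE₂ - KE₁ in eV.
2.9554 eV

Using Einstein's equation: KE_max = hc/λ - φ

For λ₁ = 269.8 nm:
KE₁ = hc/λ₁ - φ = 4.5954 - 3.41 = 1.1854 eV

For λ₂ = 164.2 nm:
KE₂ = hc/λ₂ - φ = 7.5508 - 3.41 = 4.1408 eV

Change in KE:
ΔKE = KE₂ - KE₁ = 4.1408 - 1.1854 = 2.9554 eV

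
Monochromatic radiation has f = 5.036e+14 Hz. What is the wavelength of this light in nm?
595.30 nm

Using the wave equation: c = fλ

Solving for wavelength:
λ = c/f = (3×10⁸ m/s) / (5.036e+14 Hz)
λ = 595.30 nm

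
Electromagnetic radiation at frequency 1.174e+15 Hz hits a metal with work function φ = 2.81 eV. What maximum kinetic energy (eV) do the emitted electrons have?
2.0453 eV

Using Einstein's photoelectric equation: KE_max = hf - φ

First, calculate the photon energy:
E_photon = hf = (6.626×10⁻³⁴ J·s)(1.174e+15 Hz)
E_photon = 4.8553 eV

Then, the maximum kinetic energy:
KE_max = E_photon - φ = 4.8553 eV - 2.81 eV = 2.0453 eV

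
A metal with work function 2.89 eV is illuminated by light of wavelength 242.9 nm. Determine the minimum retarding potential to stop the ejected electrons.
2.2143 V

The stopping potential V_s satisfies: eV_s = KE_max

First, find KE_max using Einstein's equation:
E_photon = hc/λ = 5.1043 eV
KE_max = E_photon - φ = 5.1043 - 2.89 = 2.2143 eV

Since eV_s = KE_max:
V_s = KE_max/e = 2.2143 V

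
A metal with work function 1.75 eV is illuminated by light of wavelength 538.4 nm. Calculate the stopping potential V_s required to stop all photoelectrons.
0.5528 V

The stopping potential V_s satisfies: eV_s = KE_max

First, find KE_max using Einstein's equation:
E_photon = hc/λ = 2.3028 eV
KE_max = E_photon - φ = 2.3028 - 1.75 = 0.5528 eV

Since eV_s = KE_max:
V_s = KE_max/e = 0.5528 V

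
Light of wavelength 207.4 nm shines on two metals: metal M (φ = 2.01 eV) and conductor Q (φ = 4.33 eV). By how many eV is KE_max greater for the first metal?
2.3200 eV

Using KE_max = hc/λ - φ for each metal:

Photon energy: E = hc/λ = 5.9780 eV

For metal M (φ₁ = 2.01 eV):
KE₁ = E - φ₁ = 5.9780 - 2.01 = 3.9680 eV

For conductor Q (φ₂ = 4.33 eV):
KE₂ = E - φ₂ = 5.9780 - 4.33 = 1.6480 eV

Difference:
ΔKE = KE₁ - KE₂ = 3.9680 - 1.6480 = 2.3200 eV

Note: The difference equals the difference in work functions: 4.33 - 2.01 = 2.32 eV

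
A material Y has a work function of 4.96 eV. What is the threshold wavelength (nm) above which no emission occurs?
249.97 nm

The threshold wavelength is when the photon energy equals the work function:
hc/λ₀ = φ

Solving for λ₀:
λ₀ = hc/φ = (6.626×10⁻³⁴ J·s)(3×10⁸ m/s) / (4.96 eV × 1.602×10⁻¹⁹ J/eV)
λ₀ = 249.97 nm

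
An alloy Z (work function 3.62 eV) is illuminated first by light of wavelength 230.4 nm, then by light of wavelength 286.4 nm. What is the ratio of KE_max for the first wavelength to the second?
2.4839

Using Einstein's equation: KE_max = hc/λ - φ

For λ₁ = 230.4 nm:
E₁ = hc/λ₁ = 5.3813 eV
KE₁ = E₁ - φ = 5.3813 - 3.62 = 1.7613 eV

For λ₂ = 286.4 nm:
E₂ = hc/λ₂ = 4.3291 eV
KE₂ = E₂ - φ = 4.3291 - 3.62 = 0.7091 eV

Ratio: KE₁/KE₂ = 1.7613/0.7091 = 2.4839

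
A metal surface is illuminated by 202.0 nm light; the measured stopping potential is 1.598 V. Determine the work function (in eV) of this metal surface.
4.54 eV

The stopping potential gives the maximum kinetic energy: KE_max = eV_s = 1.598 eV

From Einstein's photoelectric equation: KE_max = hc/λ - φ
Rearranging: φ = hc/λ - KE_max

Calculate photon energy:
E_photon = hc/λ = (6.626×10⁻³⁴ J·s)(3×10⁸ m/s) / (202.0×10⁻⁹ m) = 6.1378 eV

Therefore:
φ = 6.1378 - 1.598 = 4.54 eV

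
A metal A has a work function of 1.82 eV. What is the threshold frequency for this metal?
4.4007e+14 Hz

The threshold frequency is when the photon energy equals the work function:
hf₀ = φ

Solving for f₀:
f₀ = φ/h = (1.82 eV × 1.602×10⁻¹⁹ J/eV) / (6.626×10⁻³⁴ J·s)
f₀ = 4.4007e+14 Hz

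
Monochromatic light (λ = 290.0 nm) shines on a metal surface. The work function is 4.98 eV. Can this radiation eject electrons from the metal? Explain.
No

For photoemission, the photon energy must exceed the work function.

Photon energy: E = hc/λ = 4.2753 eV
Work function: φ = 4.98 eV

Since E_photon (4.2753 eV) < φ (4.98 eV), photoemission will NOT occur.
The threshold wavelength is λ₀ = hc/φ = 249.0 nm.
Since 290.0 nm > 249.0 nm, the photons lack sufficient energy.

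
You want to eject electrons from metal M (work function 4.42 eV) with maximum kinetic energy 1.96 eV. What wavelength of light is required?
194.33 nm

From Einstein's equation: KE_max = hc/λ - φ

Rearranging for λ:
hc/λ = KE_max + φ
λ = hc/(KE_max + φ)

Required photon energy:
E_photon = KE_max + φ = 1.96 + 4.42 = 6.38 eV

Required wavelength:
λ = hc/E_photon = (6.626×10⁻³⁴)(3×10⁸) / (6.38 × 1.602×10⁻¹⁹)
λ = 194.33 nm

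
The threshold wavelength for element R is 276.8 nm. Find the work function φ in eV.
4.48 eV

At the threshold wavelength, photon energy equals work function:
φ = hc/λ₀

Calculating:
φ = (6.626×10⁻³⁴ J·s)(3×10⁸ m/s) / (276.8×10⁻⁹ m)
φ = 4.48 eV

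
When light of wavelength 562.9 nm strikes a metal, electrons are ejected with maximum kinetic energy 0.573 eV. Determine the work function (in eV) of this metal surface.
1.63 eV

From Einstein's photoelectric equation: KE_max = hf - φ = hc/λ - φ

Rearranging for φ:
φ = hc/λ - KE_max

Calculate photon energy:
E_photon = hc/λ = 2.2026 eV

Therefore:
φ = 2.2026 - 0.573 = 1.63 eV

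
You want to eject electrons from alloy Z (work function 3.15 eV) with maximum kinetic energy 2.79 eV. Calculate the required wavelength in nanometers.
208.73 nm

From Einstein's equation: KE_max = hc/λ - φ

Rearranging for λ:
hc/λ = KE_max + φ
λ = hc/(KE_max + φ)

Required photon energy:
E_photon = KE_max + φ = 2.79 + 3.15 = 5.94 eV

Required wavelength:
λ = hc/E_photon = (6.626×10⁻³⁴)(3×10⁸) / (5.94 × 1.602×10⁻¹⁹)
λ = 208.73 nm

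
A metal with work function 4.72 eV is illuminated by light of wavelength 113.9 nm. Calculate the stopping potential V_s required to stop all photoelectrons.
6.1654 V

The stopping potential V_s satisfies: eV_s = KE_max

First, find KE_max using Einstein's equation:
E_photon = hc/λ = 10.8854 eV
KE_max = E_photon - φ = 10.8854 - 4.72 = 6.1654 eV

Since eV_s = KE_max:
V_s = KE_max/e = 6.1654 V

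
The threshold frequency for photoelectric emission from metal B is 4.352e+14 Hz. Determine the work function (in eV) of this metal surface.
1.80 eV

At the threshold frequency, photon energy equals work function:
φ = hf₀

Calculating:
φ = (6.626×10⁻³⁴ J·s)(4.352e+14 Hz)
φ = 1.80 eV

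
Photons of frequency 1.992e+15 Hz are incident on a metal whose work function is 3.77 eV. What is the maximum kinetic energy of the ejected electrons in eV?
4.4683 eV

Using Einstein's photoelectric equation: KE_max = hf - φ

First, calculate the photon energy:
E_photon = hf = (6.626×10⁻³⁴ J·s)(1.992e+15 Hz)
E_photon = 8.2383 eV

Then, the maximum kinetic energy:
KE_max = E_photon - φ = 8.2383 eV - 3.77 eV = 4.4683 eV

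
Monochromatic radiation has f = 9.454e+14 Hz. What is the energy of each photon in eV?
3.9099 eV

Using E = hf:

E = hf = (6.626×10⁻³⁴ J·s)(9.454e+14 Hz)
E = 3.9099 eV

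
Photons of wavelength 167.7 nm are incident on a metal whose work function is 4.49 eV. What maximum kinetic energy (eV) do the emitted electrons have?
2.9032 eV

Using Einstein's photoelectric equation: KE_max = hf - φ = hc/λ - φ

First, calculate the photon energy:
E_photon = hc/λ = (6.626×10⁻³⁴ J·s)(3×10⁸ m/s) / (167.7×10⁻⁹ m)
E_photon = 7.3932 eV

Then, the maximum kinetic energy:
KE_max = E_photon - φ = 7.3932 eV - 4.49 eV = 2.9032 eV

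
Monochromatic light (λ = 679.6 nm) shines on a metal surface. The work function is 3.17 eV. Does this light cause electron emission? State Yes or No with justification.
No

For photoemission, the photon energy must exceed the work function.

Photon energy: E = hc/λ = 1.8244 eV
Work function: φ = 3.17 eV

Since E_photon (1.8244 eV) < φ (3.17 eV), photoemission will NOT occur.
The threshold wavelength is λ₀ = hc/φ = 391.1 nm.
Since 679.6 nm > 391.1 nm, the photons lack sufficient energy.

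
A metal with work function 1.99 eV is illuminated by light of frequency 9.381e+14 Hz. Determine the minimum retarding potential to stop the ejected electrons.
1.8897 V

The stopping potential V_s satisfies: eV_s = KE_max

First, find KE_max using Einstein's equation:
E_photon = hf = (6.626×10⁻³⁴ J·s)(9.381e+14 Hz) = 3.8797 eV
KE_max = E_photon - φ = 3.8797 - 1.99 = 1.8897 eV

Since eV_s = KE_max:
V_s = KE_max/e = 1.8897 V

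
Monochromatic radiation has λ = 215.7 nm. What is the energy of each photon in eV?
5.7480 eV

Using E = hf = hc/λ:

E = hc/λ = (6.626×10⁻³⁴ J·s)(3×10⁸ m/s) / (215.7×10⁻⁹ m)
E = 5.7480 eV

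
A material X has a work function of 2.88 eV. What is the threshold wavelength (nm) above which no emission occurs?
430.50 nm

The threshold wavelength is when the photon energy equals the work function:
hc/λ₀ = φ

Solving for λ₀:
λ₀ = hc/φ = (6.626×10⁻³⁴ J·s)(3×10⁸ m/s) / (2.88 eV × 1.602×10⁻¹⁹ J/eV)
λ₀ = 430.50 nm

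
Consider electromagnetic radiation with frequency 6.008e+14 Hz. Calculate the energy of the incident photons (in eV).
2.4847 eV

Using E = hf:

E = hf = (6.626×10⁻³⁴ J·s)(6.008e+14 Hz)
E = 2.4847 eV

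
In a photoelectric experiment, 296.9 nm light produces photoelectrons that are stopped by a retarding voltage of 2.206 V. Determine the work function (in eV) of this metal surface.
1.97 eV

The stopping potential gives the maximum kinetic energy: KE_max = eV_s = 2.206 eV

From Einstein's photoelectric equation: KE_max = hc/λ - φ
Rearranging: φ = hc/λ - KE_max

Calculate photon energy:
E_photon = hc/λ = (6.626×10⁻³⁴ J·s)(3×10⁸ m/s) / (296.9×10⁻⁹ m) = 4.1760 eV

Therefore:
φ = 4.1760 - 2.206 = 1.97 eV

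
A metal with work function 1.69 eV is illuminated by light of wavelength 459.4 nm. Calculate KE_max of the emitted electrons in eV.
1.0088 eV

Using Einstein's photoelectric equation: KE_max = hf - φ = hc/λ - φ

First, calculate the photon energy:
E_photon = hc/λ = (6.626×10⁻³⁴ J·s)(3×10⁸ m/s) / (459.4×10⁻⁹ m)
E_photon = 2.6988 eV

Then, the maximum kinetic energy:
KE_max = E_photon - φ = 2.6988 eV - 1.69 eV = 1.0088 eV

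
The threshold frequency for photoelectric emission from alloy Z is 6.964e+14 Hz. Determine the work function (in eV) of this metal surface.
2.88 eV

At the threshold frequency, photon energy equals work function:
φ = hf₀

Calculating:
φ = (6.626×10⁻³⁴ J·s)(6.964e+14 Hz)
φ = 2.88 eV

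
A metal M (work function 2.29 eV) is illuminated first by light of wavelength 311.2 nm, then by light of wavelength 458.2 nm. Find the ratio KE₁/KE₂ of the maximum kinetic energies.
4.0733

Using Einstein's equation: KE_max = hc/λ - φ

For λ₁ = 311.2 nm:
E₁ = hc/λ₁ = 3.9841 eV
KE₁ = E₁ - φ = 3.9841 - 2.29 = 1.6941 eV

For λ₂ = 458.2 nm:
E₂ = hc/λ₂ = 2.7059 eV
KE₂ = E₂ - φ = 2.7059 - 2.29 = 0.4159 eV

Ratio: KE₁/KE₂ = 1.6941/0.4159 = 4.0733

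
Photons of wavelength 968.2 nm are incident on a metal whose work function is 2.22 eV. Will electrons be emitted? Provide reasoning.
No

For photoemission, the photon energy must exceed the work function.

Photon energy: E = hc/λ = 1.2806 eV
Work function: φ = 2.22 eV

Since E_photon (1.2806 eV) < φ (2.22 eV), photoemission will NOT occur.
The threshold wavelength is λ₀ = hc/φ = 558.5 nm.
Since 968.2 nm > 558.5 nm, the photons lack sufficient energy.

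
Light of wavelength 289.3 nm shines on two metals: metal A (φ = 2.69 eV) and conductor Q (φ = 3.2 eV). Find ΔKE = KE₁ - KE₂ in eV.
0.5100 eV

Using KE_max = hc/λ - φ for each metal:

Photon energy: E = hc/λ = 4.2857 eV

For metal A (φ₁ = 2.69 eV):
KE₁ = E - φ₁ = 4.2857 - 2.69 = 1.5957 eV

For conductor Q (φ₂ = 3.2 eV):
KE₂ = E - φ₂ = 4.2857 - 3.2 = 1.0857 eV

Difference:
ΔKE = KE₁ - KE₂ = 1.5957 - 1.0857 = 0.5100 eV

Note: The difference equals the difference in work functions: 3.2 - 2.69 = 0.51 eV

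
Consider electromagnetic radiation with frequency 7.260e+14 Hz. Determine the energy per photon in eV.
3.0025 eV

Using E = hf:

E = hf = (6.626×10⁻³⁴ J·s)(7.260e+14 Hz)
E = 3.0025 eV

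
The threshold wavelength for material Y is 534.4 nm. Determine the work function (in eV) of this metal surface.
2.32 eV

At the threshold wavelength, photon energy equals work function:
φ = hc/λ₀

Calculating:
φ = (6.626×10⁻³⁴ J·s)(3×10⁸ m/s) / (534.4×10⁻⁹ m)
φ = 2.32 eV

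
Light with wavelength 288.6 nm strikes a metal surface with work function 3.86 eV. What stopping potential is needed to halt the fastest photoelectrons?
0.4361 V

The stopping potential V_s satisfies: eV_s = KE_max

First, find KE_max using Einstein's equation:
E_photon = hc/λ = 4.2961 eV
KE_max = E_photon - φ = 4.2961 - 3.86 = 0.4361 eV

Since eV_s = KE_max:
V_s = KE_max/e = 0.4361 V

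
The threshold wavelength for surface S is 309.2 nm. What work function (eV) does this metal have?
4.01 eV

At the threshold wavelength, photon energy equals work function:
φ = hc/λ₀

Calculating:
φ = (6.626×10⁻³⁴ J·s)(3×10⁸ m/s) / (309.2×10⁻⁹ m)
φ = 4.01 eV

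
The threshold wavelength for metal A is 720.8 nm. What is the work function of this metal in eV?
1.72 eV

At the threshold wavelength, photon energy equals work function:
φ = hc/λ₀

Calculating:
φ = (6.626×10⁻³⁴ J·s)(3×10⁸ m/s) / (720.8×10⁻⁹ m)
φ = 1.72 eV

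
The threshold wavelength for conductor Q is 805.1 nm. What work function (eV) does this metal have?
1.54 eV

At the threshold wavelength, photon energy equals work function:
φ = hc/λ₀

Calculating:
φ = (6.626×10⁻³⁴ J·s)(3×10⁸ m/s) / (805.1×10⁻⁹ m)
φ = 1.54 eV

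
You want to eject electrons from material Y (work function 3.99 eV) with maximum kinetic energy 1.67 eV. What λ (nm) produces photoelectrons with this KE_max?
219.05 nm

From Einstein's equation: KE_max = hc/λ - φ

Rearranging for λ:
hc/λ = KE_max + φ
λ = hc/(KE_max + φ)

Required photon energy:
E_photon = KE_max + φ = 1.67 + 3.99 = 5.66 eV

Required wavelength:
λ = hc/E_photon = (6.626×10⁻³⁴)(3×10⁸) / (5.66 × 1.602×10⁻¹⁹)
λ = 219.05 nm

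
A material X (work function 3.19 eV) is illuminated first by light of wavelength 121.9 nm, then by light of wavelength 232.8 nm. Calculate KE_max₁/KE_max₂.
3.2686

Using Einstein's equation: KE_max = hc/λ - φ

For λ₁ = 121.9 nm:
E₁ = hc/λ₁ = 10.1710 eV
KE₁ = E₁ - φ = 10.1710 - 3.19 = 6.9810 eV

For λ₂ = 232.8 nm:
E₂ = hc/λ₂ = 5.3258 eV
KE₂ = E₂ - φ = 5.3258 - 3.19 = 2.1358 eV

Ratio: KE₁/KE₂ = 6.9810/2.1358 = 3.2686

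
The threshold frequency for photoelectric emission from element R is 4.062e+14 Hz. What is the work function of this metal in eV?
1.68 eV

At the threshold frequency, photon energy equals work function:
φ = hf₀

Calculating:
φ = (6.626×10⁻³⁴ J·s)(4.062e+14 Hz)
φ = 1.68 eV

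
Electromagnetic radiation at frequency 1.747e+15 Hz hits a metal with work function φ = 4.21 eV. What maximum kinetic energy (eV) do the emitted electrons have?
3.0150 eV

Using Einstein's photoelectric equation: KE_max = hf - φ

First, calculate the photon energy:
E_photon = hf = (6.626×10⁻³⁴ J·s)(1.747e+15 Hz)
E_photon = 7.2250 eV

Then, the maximum kinetic energy:
KE_max = E_photon - φ = 7.2250 eV - 4.21 eV = 3.0150 eV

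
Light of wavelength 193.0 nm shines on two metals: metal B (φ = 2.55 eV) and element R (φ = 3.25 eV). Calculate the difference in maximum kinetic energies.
0.7000 eV

Using KE_max = hc/λ - φ for each metal:

Photon energy: E = hc/λ = 6.4241 eV

For metal B (φ₁ = 2.55 eV):
KE₁ = E - φ₁ = 6.4241 - 2.55 = 3.8741 eV

For element R (φ₂ = 3.25 eV):
KE₂ = E - φ₂ = 6.4241 - 3.25 = 3.1741 eV

Difference:
ΔKE = KE₁ - KE₂ = 3.8741 - 3.1741 = 0.7000 eV

Note: The difference equals the difference in work functions: 3.25 - 2.55 = 0.70 eV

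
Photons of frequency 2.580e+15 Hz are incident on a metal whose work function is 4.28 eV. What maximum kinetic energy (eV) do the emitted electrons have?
6.3900 eV

Using Einstein's photoelectric equation: KE_max = hf - φ

First, calculate the photon energy:
E_photon = hf = (6.626×10⁻³⁴ J·s)(2.580e+15 Hz)
E_photon = 10.6700 eV

Then, the maximum kinetic energy:
KE_max = E_photon - φ = 10.6700 eV - 4.28 eV = 6.3900 eV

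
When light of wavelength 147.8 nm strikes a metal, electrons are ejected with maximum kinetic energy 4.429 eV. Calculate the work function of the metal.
3.96 eV

From Einstein's photoelectric equation: KE_max = hf - φ = hc/λ - φ

Rearranging for φ:
φ = hc/λ - KE_max

Calculate photon energy:
E_photon = hc/λ = 8.3886 eV

Therefore:
φ = 8.3886 - 4.429 = 3.96 eV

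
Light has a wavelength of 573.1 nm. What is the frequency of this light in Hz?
5.2311e+14 Hz

Using the wave equation: c = fλ

Solving for frequency:
f = c/λ = (3×10⁸ m/s) / (573.1×10⁻⁹ m)
f = 5.2311e+14 Hz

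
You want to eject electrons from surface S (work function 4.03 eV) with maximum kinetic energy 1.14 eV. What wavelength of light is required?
239.81 nm

From Einstein's equation: KE_max = hc/λ - φ

Rearranging for λ:
hc/λ = KE_max + φ
λ = hc/(KE_max + φ)

Required photon energy:
E_photon = KE_max + φ = 1.14 + 4.03 = 5.17 eV

Required wavelength:
λ = hc/E_photon = (6.626×10⁻³⁴)(3×10⁸) / (5.17 × 1.602×10⁻¹⁹)
λ = 239.81 nm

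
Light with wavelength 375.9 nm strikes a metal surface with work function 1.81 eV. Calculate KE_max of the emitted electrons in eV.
1.4883 eV

Using Einstein's photoelectric equation: KE_max = hf - φ = hc/λ - φ

First, calculate the photon energy:
E_photon = hc/λ = (6.626×10⁻³⁴ J·s)(3×10⁸ m/s) / (375.9×10⁻⁹ m)
E_photon = 3.2983 eV

Then, the maximum kinetic energy:
KE_max = E_photon - φ = 3.2983 eV - 1.81 eV = 1.4883 eV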